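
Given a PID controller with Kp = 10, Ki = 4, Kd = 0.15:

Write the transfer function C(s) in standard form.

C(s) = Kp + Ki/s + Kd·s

Substituting values: C(s) = 10 + 4/s + 0.15s = (0.15s² + 10s + 4)/s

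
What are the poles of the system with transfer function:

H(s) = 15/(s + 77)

Pole is where denominator = 0: s + 77 = 0, so s = -77.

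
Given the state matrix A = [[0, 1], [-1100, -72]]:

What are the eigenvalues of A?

det(A - λI) = λ² - (-72)λ + 1100 = (λ - (-50))(λ - (-22)). Eigenvalues: -50, -22.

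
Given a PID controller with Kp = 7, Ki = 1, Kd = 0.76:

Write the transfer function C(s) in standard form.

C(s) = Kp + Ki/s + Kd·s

Substituting values: C(s) = 7 + 1/s + 0.76s = (0.76s² + 7s + 1)/s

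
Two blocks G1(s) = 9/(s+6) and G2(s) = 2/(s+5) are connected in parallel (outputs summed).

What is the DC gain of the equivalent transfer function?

Parallel: G_eq = G1 + G2. DC gain = G1(0) + G2(0) = 9/6 + 2/5 = 1.5 + 0.4 = 1.9.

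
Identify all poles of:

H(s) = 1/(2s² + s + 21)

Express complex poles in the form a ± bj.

Discriminant = 1² - 4×2×21 = 1 - 168 = -167 < 0, so the poles are a complex conjugate pair s = (-1 ± j√167)/(2×2). Real part = -1/(2×2) = -1/4 = -0.25; imaginary part = ±√167/(2×2) ≈ 3.2307. Poles: s = -0.25 ± 3.2307j.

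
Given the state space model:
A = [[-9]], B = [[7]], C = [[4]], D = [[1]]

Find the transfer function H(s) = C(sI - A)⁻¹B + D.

(sI - A)⁻¹ = 1/(s + 9). H(s) = 4×7/(s + 9) + 1 = (s + 37)/(s + 9).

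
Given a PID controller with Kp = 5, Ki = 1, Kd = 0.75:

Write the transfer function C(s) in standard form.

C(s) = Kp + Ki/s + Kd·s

Substituting values: C(s) = 5 + 1/s + 0.75s = (0.75s² + 5s + 1)/s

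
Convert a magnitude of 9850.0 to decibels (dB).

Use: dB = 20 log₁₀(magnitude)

dB = 20 log₁₀(9850.0) = 79.9 dB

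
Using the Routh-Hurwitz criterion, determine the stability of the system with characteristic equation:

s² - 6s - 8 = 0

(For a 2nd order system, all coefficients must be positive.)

Coefficients: 1, -6, -8. b=-6, c=-8 not positive, so system is unstable.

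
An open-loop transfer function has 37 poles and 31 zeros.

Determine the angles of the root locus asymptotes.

n - m = 37 - 31 = 6. Angles: θk = (2k + 1)·180°/6 = 30°, 90°, 150°, 210°, 270°, 330°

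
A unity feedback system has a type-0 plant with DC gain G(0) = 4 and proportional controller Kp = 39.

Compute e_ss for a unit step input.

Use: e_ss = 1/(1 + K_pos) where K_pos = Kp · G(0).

K_pos = Kp · G(0) = 39 × 4 = 156. e_ss = 1/(1 + 156) = 0.0064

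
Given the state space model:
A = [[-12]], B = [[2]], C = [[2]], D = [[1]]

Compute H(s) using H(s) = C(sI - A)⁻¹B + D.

(sI - A)⁻¹ = 1/(s + 12). H(s) = 2×2/(s + 12) + 1 = (s + 16)/(s + 12).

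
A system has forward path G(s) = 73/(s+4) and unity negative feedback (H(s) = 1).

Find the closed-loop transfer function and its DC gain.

T(s) = G/(1+GH) = [73/(s+4)] / [1 + 73/(s+4)] = 73/(s+4+73) = 73/(s+77). DC gain = 73/77 = 0.9481.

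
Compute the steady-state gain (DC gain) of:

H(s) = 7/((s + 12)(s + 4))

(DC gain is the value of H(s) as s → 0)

DC gain = H(0) = 7/(12 × 4) = 7/48 = 0.1458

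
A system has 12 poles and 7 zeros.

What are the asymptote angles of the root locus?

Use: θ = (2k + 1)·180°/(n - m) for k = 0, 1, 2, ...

n - m = 12 - 7 = 5. Angles: θk = (2k + 1)·180°/5 = 36°, 108°, 180°, 252°, 324°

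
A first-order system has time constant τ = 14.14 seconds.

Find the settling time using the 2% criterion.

For first-order system, 2% settling time ≈ 4τ = 4 × 14.14 = 56.56 s.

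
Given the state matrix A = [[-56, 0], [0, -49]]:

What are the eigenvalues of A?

For diagonal matrix, eigenvalues are diagonal entries: λ₁ = -56, λ₂ = -49.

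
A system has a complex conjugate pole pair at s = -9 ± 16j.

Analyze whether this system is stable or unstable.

Real part of poles is -9 (< 0, left half-plane). Stable.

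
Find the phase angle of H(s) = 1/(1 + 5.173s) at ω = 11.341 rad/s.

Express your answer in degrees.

Phase = -arctan(ωτ) = -arctan(11.341 × 5.173) = -89.0°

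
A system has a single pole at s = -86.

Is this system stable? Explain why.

Pole at s = -86 is in the left half-plane. Stable.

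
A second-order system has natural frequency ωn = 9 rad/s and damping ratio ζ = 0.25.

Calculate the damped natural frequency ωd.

ωd = ωn√(1 - ζ²) = 9√(1 - 0.25²) = 8.71 rad/s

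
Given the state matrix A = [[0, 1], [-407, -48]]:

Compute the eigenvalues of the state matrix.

det(A - λI) = λ² - (-48)λ + 407 = (λ - (-11))(λ - (-37)). Eigenvalues: -11, -37.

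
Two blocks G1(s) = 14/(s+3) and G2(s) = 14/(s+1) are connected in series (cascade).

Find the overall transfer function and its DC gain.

Series: multiply transfer functions. G_eq = 14/(s+3) × 14/(s+1) = 196/((s+3)(s+1)). DC gain = 196/(3×1) = 65.3333.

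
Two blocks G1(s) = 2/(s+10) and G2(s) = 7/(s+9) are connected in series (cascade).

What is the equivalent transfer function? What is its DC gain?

Series: multiply transfer functions. G_eq = 2/(s+10) × 7/(s+9) = 14/((s+10)(s+9)). DC gain = 14/(10×9) = 0.1556.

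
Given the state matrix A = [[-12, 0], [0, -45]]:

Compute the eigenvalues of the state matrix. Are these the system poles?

For diagonal matrix, eigenvalues are diagonal entries: λ₁ = -12, λ₂ = -45. Eigenvalues of A = system poles.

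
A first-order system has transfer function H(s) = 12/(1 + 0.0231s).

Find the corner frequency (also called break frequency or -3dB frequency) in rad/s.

Corner frequency = 1/τ = 1/0.0231 = 43.29 rad/s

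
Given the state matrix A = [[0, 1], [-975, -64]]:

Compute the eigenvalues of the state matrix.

det(A - λI) = λ² - (-64)λ + 975 = (λ - (-39))(λ - (-25)). Eigenvalues: -39, -25.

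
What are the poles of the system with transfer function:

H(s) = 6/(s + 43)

Pole is where denominator = 0: s + 43 = 0, so s = -43.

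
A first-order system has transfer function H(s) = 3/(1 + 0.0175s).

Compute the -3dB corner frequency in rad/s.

Corner frequency = 1/τ = 1/0.0175 = 57.143 rad/s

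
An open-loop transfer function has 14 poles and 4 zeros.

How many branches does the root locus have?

Root locus has n branches where n = number of poles = 14.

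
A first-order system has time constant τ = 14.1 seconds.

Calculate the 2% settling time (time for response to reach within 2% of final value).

For first-order system, 2% settling time ≈ 4τ = 4 × 14.1 = 56.4 s.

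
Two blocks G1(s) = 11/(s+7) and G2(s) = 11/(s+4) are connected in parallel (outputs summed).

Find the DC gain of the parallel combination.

Parallel: G_eq = G1 + G2. DC gain = G1(0) + G2(0) = 11/7 + 11/4 = 1.5714 + 2.75 = 4.3214.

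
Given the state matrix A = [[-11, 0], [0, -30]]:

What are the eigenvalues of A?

For diagonal matrix, eigenvalues are diagonal entries: λ₁ = -11, λ₂ = -30.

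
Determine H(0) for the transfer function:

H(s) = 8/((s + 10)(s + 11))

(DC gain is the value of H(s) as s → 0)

DC gain = H(0) = 8/(10 × 11) = 8/110 = 0.0727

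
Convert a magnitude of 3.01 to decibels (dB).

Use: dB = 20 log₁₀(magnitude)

dB = 20 log₁₀(3.01) = 9.6 dB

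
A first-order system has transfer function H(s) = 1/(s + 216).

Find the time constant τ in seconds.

For H(s) = 1/(s + 1/τ), the pole is at -1/τ = -216, so τ = 1/216 = 0.0046 s.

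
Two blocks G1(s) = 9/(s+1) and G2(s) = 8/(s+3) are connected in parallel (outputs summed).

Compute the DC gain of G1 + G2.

Parallel: G_eq = G1 + G2. DC gain = G1(0) + G2(0) = 9/1 + 8/3 = 9 + 2.6667 = 11.6667.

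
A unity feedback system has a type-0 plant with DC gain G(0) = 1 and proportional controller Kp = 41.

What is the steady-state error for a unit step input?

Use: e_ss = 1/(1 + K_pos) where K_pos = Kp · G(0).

K_pos = Kp · G(0) = 41 × 1 = 41. e_ss = 1/(1 + 41) = 0.0238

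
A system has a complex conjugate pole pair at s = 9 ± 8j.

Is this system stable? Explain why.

Real part of poles is 9 (> 0, right half-plane). Unstable.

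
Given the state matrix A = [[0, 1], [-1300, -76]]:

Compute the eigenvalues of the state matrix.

det(A - λI) = λ² - (-76)λ + 1300 = (λ - (-50))(λ - (-26)). Eigenvalues: -50, -26.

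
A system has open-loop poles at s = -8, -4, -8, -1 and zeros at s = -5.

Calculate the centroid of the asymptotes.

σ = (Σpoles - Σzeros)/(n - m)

σ = (Σpoles - Σzeros)/(n - m) = (-21 - (-5))/(4 - 1) = -16/3 = -5.33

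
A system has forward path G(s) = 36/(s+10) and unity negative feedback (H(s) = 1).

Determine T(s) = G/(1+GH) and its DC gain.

T(s) = G/(1+GH) = [36/(s+10)] / [1 + 36/(s+10)] = 36/(s+10+36) = 36/(s+46). DC gain = 36/46 = 0.7826.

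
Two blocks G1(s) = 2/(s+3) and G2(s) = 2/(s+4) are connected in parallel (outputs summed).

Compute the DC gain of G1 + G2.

Parallel: G_eq = G1 + G2. DC gain = G1(0) + G2(0) = 2/3 + 2/4 = 0.6667 + 0.5 = 1.1667.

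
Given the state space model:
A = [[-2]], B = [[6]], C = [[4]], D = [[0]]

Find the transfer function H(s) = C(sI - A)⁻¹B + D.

(sI - A)⁻¹ = 1/(s + 2). H(s) = 4 × 6/(s + 2) + 0 = 24/(s + 2).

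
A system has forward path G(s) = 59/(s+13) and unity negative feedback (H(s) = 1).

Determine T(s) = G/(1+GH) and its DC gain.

T(s) = G/(1+GH) = [59/(s+13)] / [1 + 59/(s+13)] = 59/(s+13+59) = 59/(s+72). DC gain = 59/72 = 0.8194.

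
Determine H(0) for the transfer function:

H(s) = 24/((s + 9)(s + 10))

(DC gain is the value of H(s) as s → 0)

DC gain = H(0) = 24/(9 × 10) = 24/90 = 0.2667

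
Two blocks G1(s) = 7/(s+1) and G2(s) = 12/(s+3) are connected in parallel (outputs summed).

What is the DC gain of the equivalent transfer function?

Parallel: G_eq = G1 + G2. DC gain = G1(0) + G2(0) = 7/1 + 12/3 = 7 + 4 = 11.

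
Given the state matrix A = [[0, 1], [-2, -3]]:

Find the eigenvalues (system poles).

det(A - λI) = λ² - (-3)λ + 2 = (λ - (-1))(λ - (-2)). Eigenvalues: -1, -2.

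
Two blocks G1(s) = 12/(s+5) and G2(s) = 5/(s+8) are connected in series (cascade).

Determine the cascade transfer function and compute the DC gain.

Series: multiply transfer functions. G_eq = 12/(s+5) × 5/(s+8) = 60/((s+5)(s+8)). DC gain = 60/(5×8) = 1.5.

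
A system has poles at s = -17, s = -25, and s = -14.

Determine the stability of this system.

All poles are in the left half-plane. System is stable.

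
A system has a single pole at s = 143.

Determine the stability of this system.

Pole at s = 143 is in the right half-plane. Unstable.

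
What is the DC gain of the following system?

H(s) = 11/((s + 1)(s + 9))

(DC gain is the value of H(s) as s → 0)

DC gain = H(0) = 11/(1 × 9) = 11/9 = 1.2222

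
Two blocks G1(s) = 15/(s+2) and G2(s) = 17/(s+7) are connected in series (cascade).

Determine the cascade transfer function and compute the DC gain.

Series: multiply transfer functions. G_eq = 15/(s+2) × 17/(s+7) = 255/((s+2)(s+7)). DC gain = 255/(2×7) = 18.2143.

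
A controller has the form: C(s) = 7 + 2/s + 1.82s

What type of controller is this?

This is a Proportional-Integral-Derivative (PID) controller.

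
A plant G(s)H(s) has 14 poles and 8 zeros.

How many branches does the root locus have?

Root locus has n branches where n = number of poles = 14.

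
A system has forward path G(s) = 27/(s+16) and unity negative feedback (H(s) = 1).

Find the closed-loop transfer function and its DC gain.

T(s) = G/(1+GH) = [27/(s+16)] / [1 + 27/(s+16)] = 27/(s+16+27) = 27/(s+43). DC gain = 27/43 = 0.6279.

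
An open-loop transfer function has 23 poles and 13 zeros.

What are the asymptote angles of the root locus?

n - m = 23 - 13 = 10. Angles: θk = (2k + 1)·180°/10 = 18°, 54°, 90°, 126°, 162°, 198°, 234°, 270°, 306°, 342°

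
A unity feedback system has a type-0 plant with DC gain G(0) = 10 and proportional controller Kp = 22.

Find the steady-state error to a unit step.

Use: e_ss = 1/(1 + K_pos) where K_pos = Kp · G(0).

K_pos = Kp · G(0) = 22 × 10 = 220. e_ss = 1/(1 + 220) = 0.0045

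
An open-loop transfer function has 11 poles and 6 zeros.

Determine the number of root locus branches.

Root locus has n branches where n = number of poles = 11.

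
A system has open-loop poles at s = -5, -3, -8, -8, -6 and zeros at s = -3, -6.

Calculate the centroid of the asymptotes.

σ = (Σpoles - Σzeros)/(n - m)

σ = (Σpoles - Σzeros)/(n - m) = (-30 - (-9))/(5 - 2) = -21/3 = -7.0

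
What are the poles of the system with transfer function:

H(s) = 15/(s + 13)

Pole is where denominator = 0: s + 13 = 0, so s = -13.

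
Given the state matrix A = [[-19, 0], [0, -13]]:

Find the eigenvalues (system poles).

For diagonal matrix, eigenvalues are diagonal entries: λ₁ = -19, λ₂ = -13.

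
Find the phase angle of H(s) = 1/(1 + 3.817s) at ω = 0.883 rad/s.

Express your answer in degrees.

Phase = -arctan(ωτ) = -arctan(0.883 × 3.817) = -73.5°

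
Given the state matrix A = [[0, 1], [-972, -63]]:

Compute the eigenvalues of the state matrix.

det(A - λI) = λ² - (-63)λ + 972 = (λ - (-36))(λ - (-27)). Eigenvalues: -36, -27.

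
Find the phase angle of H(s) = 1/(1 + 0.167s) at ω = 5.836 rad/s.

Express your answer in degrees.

Phase = -arctan(ωτ) = -arctan(5.836 × 0.167) = -44.3°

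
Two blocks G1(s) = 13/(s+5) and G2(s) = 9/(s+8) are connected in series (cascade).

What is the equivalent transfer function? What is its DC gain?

Series: multiply transfer functions. G_eq = 13/(s+5) × 9/(s+8) = 117/((s+5)(s+8)). DC gain = 117/(5×8) = 2.925.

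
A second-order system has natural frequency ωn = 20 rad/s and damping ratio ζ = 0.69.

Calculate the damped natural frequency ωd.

ωd = ωn√(1 - ζ²) = 20√(1 - 0.69²) = 14.48 rad/s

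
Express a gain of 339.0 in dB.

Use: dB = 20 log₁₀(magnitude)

dB = 20 log₁₀(339.0) = 50.6 dB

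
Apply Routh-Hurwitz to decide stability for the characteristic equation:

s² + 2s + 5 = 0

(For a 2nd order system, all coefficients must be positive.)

Coefficients: 1, 2, 5. All positive, so system is stable.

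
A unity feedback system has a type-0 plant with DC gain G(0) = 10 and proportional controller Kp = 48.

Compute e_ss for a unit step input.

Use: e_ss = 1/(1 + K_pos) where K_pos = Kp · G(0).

K_pos = Kp · G(0) = 48 × 10 = 480. e_ss = 1/(1 + 480) = 0.0021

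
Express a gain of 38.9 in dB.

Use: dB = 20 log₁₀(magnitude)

dB = 20 log₁₀(38.9) = 31.8 dB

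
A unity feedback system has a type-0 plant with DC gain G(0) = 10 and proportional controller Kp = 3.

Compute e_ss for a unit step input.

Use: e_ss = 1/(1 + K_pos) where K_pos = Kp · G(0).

K_pos = Kp · G(0) = 3 × 10 = 30. e_ss = 1/(1 + 30) = 0.0323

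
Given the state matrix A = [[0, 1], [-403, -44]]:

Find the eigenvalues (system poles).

det(A - λI) = λ² - (-44)λ + 403 = (λ - (-13))(λ - (-31)). Eigenvalues: -13, -31.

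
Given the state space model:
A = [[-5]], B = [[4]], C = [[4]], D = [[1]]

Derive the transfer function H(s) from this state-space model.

(sI - A)⁻¹ = 1/(s + 5). H(s) = 4×4/(s + 5) + 1 = (s + 21)/(s + 5).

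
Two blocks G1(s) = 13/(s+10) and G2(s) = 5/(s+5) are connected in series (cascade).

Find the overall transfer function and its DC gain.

Series: multiply transfer functions. G_eq = 13/(s+10) × 5/(s+5) = 65/((s+10)(s+5)). DC gain = 65/(10×5) = 1.3.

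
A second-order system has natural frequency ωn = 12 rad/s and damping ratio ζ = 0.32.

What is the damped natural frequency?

ωd = ωn√(1 - ζ²) = 12√(1 - 0.32²) = 11.37 rad/s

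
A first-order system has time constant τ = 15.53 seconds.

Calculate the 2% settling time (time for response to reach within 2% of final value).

For first-order system, 2% settling time ≈ 4τ = 4 × 15.53 = 62.12 s.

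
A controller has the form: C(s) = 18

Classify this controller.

This is a Proportional (P) controller.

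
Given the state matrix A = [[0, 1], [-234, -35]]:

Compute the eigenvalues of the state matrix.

det(A - λI) = λ² - (-35)λ + 234 = (λ - (-26))(λ - (-9)). Eigenvalues: -26, -9.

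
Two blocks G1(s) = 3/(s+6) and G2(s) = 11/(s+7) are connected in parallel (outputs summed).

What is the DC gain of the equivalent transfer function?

Parallel: G_eq = G1 + G2. DC gain = G1(0) + G2(0) = 3/6 + 11/7 = 0.5 + 1.5714 = 2.0714.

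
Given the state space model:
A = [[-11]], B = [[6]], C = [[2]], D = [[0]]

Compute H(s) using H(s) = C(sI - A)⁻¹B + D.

(sI - A)⁻¹ = 1/(s + 11). H(s) = 2 × 6/(s + 11) + 0 = 12/(s + 11).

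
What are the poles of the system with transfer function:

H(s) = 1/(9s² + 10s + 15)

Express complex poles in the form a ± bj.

Discriminant = 10² - 4×9×15 = 100 - 540 = -440 < 0, so the poles are a complex conjugate pair s = (-10 ± j√440)/(2×9). Real part = -10/(2×9) = -10/18 ≈ -0.5556; imaginary part = ±√440/(2×9) ≈ 1.1653. Poles: s = -0.5556 ± 1.1653j.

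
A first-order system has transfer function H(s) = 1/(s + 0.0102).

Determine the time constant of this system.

For H(s) = 1/(s + 1/τ), the pole is at -1/τ = -0.0102, so τ = 1/0.0102 = 98.04 s.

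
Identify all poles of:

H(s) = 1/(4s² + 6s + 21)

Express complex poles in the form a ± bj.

Discriminant = 6² - 4×4×21 = 36 - 336 = -300 < 0, so the poles are a complex conjugate pair s = (-6 ± j√300)/(2×4). Real part = -6/(2×4) = -6/8 = -0.75; imaginary part = ±√300/(2×4) ≈ 2.1651. Poles: s = -0.75 ± 2.1651j.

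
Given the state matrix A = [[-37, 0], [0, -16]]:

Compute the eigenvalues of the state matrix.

For diagonal matrix, eigenvalues are diagonal entries: λ₁ = -37, λ₂ = -16.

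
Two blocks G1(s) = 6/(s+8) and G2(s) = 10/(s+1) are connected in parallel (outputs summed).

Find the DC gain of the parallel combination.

Parallel: G_eq = G1 + G2. DC gain = G1(0) + G2(0) = 6/8 + 10/1 = 0.75 + 10 = 10.75.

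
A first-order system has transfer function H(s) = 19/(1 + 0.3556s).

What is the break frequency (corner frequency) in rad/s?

Corner frequency = 1/τ = 1/0.3556 = 2.812 rad/s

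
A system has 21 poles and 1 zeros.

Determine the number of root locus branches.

Root locus has n branches where n = number of poles = 21.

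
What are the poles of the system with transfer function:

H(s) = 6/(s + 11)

Pole is where denominator = 0: s + 11 = 0, so s = -11.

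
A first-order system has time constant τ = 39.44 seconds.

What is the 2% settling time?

For first-order system, 2% settling time ≈ 4τ = 4 × 39.44 = 157.76 s.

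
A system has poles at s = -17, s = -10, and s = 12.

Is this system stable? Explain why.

Pole(s) at s = 12 are not in the left half-plane. System is unstable.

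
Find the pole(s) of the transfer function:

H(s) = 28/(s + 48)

Pole is where denominator = 0: s + 48 = 0, so s = -48.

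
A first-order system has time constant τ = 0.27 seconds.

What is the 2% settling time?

For first-order system, 2% settling time ≈ 4τ = 4 × 0.27 = 1.08 s.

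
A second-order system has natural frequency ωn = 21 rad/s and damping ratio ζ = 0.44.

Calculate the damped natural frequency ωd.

ωd = ωn√(1 - ζ²) = 21√(1 - 0.44²) = 18.86 rad/s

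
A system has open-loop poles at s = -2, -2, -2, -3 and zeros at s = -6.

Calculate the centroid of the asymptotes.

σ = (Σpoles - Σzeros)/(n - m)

σ = (Σpoles - Σzeros)/(n - m) = (-9 - (-6))/(4 - 1) = -3/3 = -1.0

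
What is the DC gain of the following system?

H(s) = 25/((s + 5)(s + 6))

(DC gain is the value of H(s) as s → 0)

DC gain = H(0) = 25/(5 × 6) = 25/30 = 0.8333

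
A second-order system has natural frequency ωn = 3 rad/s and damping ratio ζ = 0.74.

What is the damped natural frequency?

ωd = ωn√(1 - ζ²) = 3√(1 - 0.74²) = 2.02 rad/s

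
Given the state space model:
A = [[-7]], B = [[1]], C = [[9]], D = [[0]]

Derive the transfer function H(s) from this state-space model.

(sI - A)⁻¹ = 1/(s + 7). H(s) = 9 × 1/(s + 7) + 0 = 9/(s + 7).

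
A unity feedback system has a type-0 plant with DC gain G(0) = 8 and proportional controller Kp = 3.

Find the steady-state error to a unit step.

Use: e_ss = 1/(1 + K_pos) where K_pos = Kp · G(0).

K_pos = Kp · G(0) = 3 × 8 = 24. e_ss = 1/(1 + 24) = 0.04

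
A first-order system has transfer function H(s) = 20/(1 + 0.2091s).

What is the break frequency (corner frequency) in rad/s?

Corner frequency = 1/τ = 1/0.2091 = 4.782 rad/s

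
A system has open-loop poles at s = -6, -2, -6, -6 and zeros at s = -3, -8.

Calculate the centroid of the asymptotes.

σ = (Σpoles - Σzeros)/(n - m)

σ = (Σpoles - Σzeros)/(n - m) = (-20 - (-11))/(4 - 2) = -9/2 = -4.5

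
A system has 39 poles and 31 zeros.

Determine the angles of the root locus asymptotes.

n - m = 39 - 31 = 8. Angles: θk = (2k + 1)·180°/8 = 22.5°, 67.5°, 112.5°, 157.5°, 202.5°, 247.5°, 292.5°, 337.5°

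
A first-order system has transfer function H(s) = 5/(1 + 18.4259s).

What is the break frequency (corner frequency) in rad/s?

Corner frequency = 1/τ = 1/18.4259 = 0.054 rad/s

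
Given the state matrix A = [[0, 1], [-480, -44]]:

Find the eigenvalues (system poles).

det(A - λI) = λ² - (-44)λ + 480 = (λ - (-20))(λ - (-24)). Eigenvalues: -20, -24.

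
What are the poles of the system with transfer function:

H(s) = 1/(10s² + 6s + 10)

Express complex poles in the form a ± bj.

Discriminant = 6² - 4×10×10 = 36 - 400 = -364 < 0, so the poles are a complex conjugate pair s = (-6 ± j√364)/(2×10). Real part = -6/(2×10) = -6/20 = -0.3; imaginary part = ±√364/(2×10) ≈ 0.9539. Poles: s = -0.3 ± 0.9539j.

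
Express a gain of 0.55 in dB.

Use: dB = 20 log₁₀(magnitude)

dB = 20 log₁₀(0.55) = -5.2 dB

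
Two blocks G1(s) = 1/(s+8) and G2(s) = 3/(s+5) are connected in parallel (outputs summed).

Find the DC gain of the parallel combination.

Parallel: G_eq = G1 + G2. DC gain = G1(0) + G2(0) = 1/8 + 3/5 = 0.125 + 0.6 = 0.725.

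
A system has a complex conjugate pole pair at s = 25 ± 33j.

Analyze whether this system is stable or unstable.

Real part of poles is 25 (> 0, right half-plane). Unstable.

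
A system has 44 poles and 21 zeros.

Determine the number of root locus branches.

Root locus has n branches where n = number of poles = 44.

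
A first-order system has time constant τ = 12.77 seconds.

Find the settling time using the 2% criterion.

For first-order system, 2% settling time ≈ 4τ = 4 × 12.77 = 51.08 s.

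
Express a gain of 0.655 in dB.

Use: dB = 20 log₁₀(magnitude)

dB = 20 log₁₀(0.655) = -3.7 dB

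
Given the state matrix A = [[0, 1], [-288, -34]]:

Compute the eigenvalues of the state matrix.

det(A - λI) = λ² - (-34)λ + 288 = (λ - (-16))(λ - (-18)). Eigenvalues: -16, -18.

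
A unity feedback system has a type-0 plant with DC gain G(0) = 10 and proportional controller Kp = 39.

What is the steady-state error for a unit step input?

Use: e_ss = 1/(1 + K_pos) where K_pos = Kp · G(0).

K_pos = Kp · G(0) = 39 × 10 = 390. e_ss = 1/(1 + 390) = 0.0026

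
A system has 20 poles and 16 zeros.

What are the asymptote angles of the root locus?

n - m = 20 - 16 = 4. Angles: θk = (2k + 1)·180°/4 = 45°, 135°, 225°, 315°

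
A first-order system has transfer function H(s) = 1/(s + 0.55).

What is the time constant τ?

For H(s) = 1/(s + 1/τ), the pole is at -1/τ = -0.55, so τ = 1/0.55 = 1.8182 s.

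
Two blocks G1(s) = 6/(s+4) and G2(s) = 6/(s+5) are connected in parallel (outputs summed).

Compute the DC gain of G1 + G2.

Parallel: G_eq = G1 + G2. DC gain = G1(0) + G2(0) = 6/4 + 6/5 = 1.5 + 1.2 = 2.7.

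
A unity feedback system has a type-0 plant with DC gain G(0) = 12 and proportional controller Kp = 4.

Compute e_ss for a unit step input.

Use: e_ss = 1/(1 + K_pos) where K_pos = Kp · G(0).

K_pos = Kp · G(0) = 4 × 12 = 48. e_ss = 1/(1 + 48) = 0.0204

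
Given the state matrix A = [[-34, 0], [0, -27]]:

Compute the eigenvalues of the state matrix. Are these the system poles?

For diagonal matrix, eigenvalues are diagonal entries: λ₁ = -34, λ₂ = -27. Eigenvalues of A = system poles.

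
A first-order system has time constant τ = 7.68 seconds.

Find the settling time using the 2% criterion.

For first-order system, 2% settling time ≈ 4τ = 4 × 7.68 = 30.72 s.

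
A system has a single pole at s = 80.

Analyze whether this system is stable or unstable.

Pole at s = 80 is in the right half-plane. Unstable.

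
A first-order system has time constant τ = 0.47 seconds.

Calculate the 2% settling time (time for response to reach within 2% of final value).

For first-order system, 2% settling time ≈ 4τ = 4 × 0.47 = 1.88 s.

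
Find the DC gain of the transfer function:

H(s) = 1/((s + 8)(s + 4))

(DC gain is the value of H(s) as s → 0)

DC gain = H(0) = 1/(8 × 4) = 1/32 = 0.03125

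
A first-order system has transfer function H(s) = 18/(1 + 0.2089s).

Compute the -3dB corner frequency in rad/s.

Corner frequency = 1/τ = 1/0.2089 = 4.787 rad/s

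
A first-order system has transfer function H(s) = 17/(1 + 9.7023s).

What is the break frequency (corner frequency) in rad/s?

Corner frequency = 1/τ = 1/9.7023 = 0.103 rad/s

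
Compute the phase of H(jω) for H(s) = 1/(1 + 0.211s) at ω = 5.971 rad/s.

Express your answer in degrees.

Phase = -arctan(ωτ) = -arctan(5.971 × 0.211) = -51.6°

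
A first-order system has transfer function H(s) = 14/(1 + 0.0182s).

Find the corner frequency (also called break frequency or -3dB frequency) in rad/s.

Corner frequency = 1/τ = 1/0.0182 = 54.945 rad/s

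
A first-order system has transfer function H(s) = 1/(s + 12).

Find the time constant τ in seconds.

For H(s) = 1/(s + 1/τ), the pole is at -1/τ = -12, so τ = 1/12 = 0.0833 s.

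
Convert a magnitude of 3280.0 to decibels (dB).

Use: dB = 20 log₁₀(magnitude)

dB = 20 log₁₀(3280.0) = 70.3 dB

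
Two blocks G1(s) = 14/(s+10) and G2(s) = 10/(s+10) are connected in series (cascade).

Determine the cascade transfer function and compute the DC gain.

Series: multiply transfer functions. G_eq = 14/(s+10) × 10/(s+10) = 140/((s+10)(s+10)). DC gain = 140/(10×10) = 1.4.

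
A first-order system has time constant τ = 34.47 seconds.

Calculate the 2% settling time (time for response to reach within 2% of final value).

For first-order system, 2% settling time ≈ 4τ = 4 × 34.47 = 137.88 s.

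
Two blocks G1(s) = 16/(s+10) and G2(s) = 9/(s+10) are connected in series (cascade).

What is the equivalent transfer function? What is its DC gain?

Series: multiply transfer functions. G_eq = 16/(s+10) × 9/(s+10) = 144/((s+10)(s+10)). DC gain = 144/(10×10) = 1.44.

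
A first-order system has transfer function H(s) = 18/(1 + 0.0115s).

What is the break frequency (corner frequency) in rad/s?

Corner frequency = 1/τ = 1/0.0115 = 86.957 rad/s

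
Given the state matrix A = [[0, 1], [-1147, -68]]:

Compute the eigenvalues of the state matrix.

det(A - λI) = λ² - (-68)λ + 1147 = (λ - (-37))(λ - (-31)). Eigenvalues: -37, -31.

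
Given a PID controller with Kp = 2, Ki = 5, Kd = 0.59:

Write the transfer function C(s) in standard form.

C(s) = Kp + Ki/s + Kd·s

Substituting values: C(s) = 2 + 5/s + 0.59s = (0.59s² + 2s + 5)/s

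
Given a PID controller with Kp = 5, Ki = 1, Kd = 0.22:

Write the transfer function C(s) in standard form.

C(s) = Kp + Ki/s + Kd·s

Substituting values: C(s) = 5 + 1/s + 0.22s = (0.22s² + 5s + 1)/s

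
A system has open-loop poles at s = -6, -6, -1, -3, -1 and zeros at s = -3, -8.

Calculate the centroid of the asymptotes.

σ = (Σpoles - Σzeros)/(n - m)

σ = (Σpoles - Σzeros)/(n - m) = (-17 - (-11))/(5 - 2) = -6/3 = -2.0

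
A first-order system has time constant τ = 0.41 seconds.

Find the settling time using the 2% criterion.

For first-order system, 2% settling time ≈ 4τ = 4 × 0.41 = 1.64 s.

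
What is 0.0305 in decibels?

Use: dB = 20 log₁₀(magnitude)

dB = 20 log₁₀(0.0305) = -30.3 dB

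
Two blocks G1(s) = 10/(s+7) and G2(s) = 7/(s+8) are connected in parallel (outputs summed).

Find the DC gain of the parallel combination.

Parallel: G_eq = G1 + G2. DC gain = G1(0) + G2(0) = 10/7 + 7/8 = 1.4286 + 0.875 = 2.3036.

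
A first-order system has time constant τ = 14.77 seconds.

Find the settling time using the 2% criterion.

For first-order system, 2% settling time ≈ 4τ = 4 × 14.77 = 59.08 s.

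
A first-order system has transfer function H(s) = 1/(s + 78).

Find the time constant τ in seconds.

For H(s) = 1/(s + 1/τ), the pole is at -1/τ = -78, so τ = 1/78 = 0.0128 s.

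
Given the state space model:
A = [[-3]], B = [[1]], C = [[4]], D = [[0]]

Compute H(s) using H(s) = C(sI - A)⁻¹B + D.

(sI - A)⁻¹ = 1/(s + 3). H(s) = 4 × 1/(s + 3) + 0 = 4/(s + 3).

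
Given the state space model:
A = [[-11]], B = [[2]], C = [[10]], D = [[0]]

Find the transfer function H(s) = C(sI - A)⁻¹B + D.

(sI - A)⁻¹ = 1/(s + 11). H(s) = 10 × 2/(s + 11) + 0 = 20/(s + 11).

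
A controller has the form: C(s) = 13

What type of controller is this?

This is a Proportional (P) controller.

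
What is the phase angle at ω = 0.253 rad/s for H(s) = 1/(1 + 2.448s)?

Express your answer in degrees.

Phase = -arctan(ωτ) = -arctan(0.253 × 2.448) = -31.8°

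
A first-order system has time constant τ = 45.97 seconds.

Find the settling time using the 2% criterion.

For first-order system, 2% settling time ≈ 4τ = 4 × 45.97 = 183.88 s.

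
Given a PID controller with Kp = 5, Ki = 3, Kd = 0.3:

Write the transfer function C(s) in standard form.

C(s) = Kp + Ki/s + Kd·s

Substituting values: C(s) = 5 + 3/s + 0.3s = (0.3s² + 5s + 3)/s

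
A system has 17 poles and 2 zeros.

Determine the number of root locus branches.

Root locus has n branches where n = number of poles = 17.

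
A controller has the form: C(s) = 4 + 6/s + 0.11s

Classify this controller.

This is a Proportional-Integral-Derivative (PID) controller.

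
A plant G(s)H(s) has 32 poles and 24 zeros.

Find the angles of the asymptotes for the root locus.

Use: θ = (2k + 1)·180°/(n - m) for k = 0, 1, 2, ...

n - m = 32 - 24 = 8. Angles: θk = (2k + 1)·180°/8 = 22.5°, 67.5°, 112.5°, 157.5°, 202.5°, 247.5°, 292.5°, 337.5°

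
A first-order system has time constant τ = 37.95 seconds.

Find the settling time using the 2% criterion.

For first-order system, 2% settling time ≈ 4τ = 4 × 37.95 = 151.8 s.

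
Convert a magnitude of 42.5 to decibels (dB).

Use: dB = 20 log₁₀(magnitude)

dB = 20 log₁₀(42.5) = 32.6 dB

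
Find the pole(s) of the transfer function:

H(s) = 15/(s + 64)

Pole is where denominator = 0: s + 64 = 0, so s = -64.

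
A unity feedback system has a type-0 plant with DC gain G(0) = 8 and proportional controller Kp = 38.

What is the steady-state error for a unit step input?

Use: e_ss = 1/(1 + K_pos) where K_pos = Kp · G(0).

K_pos = Kp · G(0) = 38 × 8 = 304. e_ss = 1/(1 + 304) = 0.0033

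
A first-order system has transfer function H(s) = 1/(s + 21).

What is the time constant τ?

For H(s) = 1/(s + 1/τ), the pole is at -1/τ = -21, so τ = 1/21 = 0.0476 s.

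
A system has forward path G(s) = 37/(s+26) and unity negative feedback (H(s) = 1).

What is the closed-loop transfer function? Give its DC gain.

T(s) = G/(1+GH) = [37/(s+26)] / [1 + 37/(s+26)] = 37/(s+26+37) = 37/(s+63). DC gain = 37/63 = 0.5873.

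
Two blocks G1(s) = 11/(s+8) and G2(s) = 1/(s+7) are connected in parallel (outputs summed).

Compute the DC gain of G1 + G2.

Parallel: G_eq = G1 + G2. DC gain = G1(0) + G2(0) = 11/8 + 1/7 = 1.375 + 0.1429 = 1.5179.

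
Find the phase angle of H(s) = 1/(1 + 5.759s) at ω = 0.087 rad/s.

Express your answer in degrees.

Phase = -arctan(ωτ) = -arctan(0.087 × 5.759) = -26.6°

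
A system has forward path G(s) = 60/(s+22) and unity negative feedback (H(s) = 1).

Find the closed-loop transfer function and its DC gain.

T(s) = G/(1+GH) = [60/(s+22)] / [1 + 60/(s+22)] = 60/(s+22+60) = 60/(s+82). DC gain = 60/82 = 0.7317.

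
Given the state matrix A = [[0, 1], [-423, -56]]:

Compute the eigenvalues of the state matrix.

det(A - λI) = λ² - (-56)λ + 423 = (λ - (-47))(λ - (-9)). Eigenvalues: -47, -9.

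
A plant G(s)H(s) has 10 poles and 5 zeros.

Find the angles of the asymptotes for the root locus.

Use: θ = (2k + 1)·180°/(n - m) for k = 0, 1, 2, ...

n - m = 10 - 5 = 5. Angles: θk = (2k + 1)·180°/5 = 36°, 108°, 180°, 252°, 324°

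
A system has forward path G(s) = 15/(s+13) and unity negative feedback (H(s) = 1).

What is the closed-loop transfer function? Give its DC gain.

T(s) = G/(1+GH) = [15/(s+13)] / [1 + 15/(s+13)] = 15/(s+13+15) = 15/(s+28). DC gain = 15/28 = 0.5357.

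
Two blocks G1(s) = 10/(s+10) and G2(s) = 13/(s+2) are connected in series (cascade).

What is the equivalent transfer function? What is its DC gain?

Series: multiply transfer functions. G_eq = 10/(s+10) × 13/(s+2) = 130/((s+10)(s+2)). DC gain = 130/(10×2) = 6.5.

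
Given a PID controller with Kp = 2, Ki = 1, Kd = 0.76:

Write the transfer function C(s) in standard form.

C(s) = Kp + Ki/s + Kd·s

Substituting values: C(s) = 2 + 1/s + 0.76s = (0.76s² + 2s + 1)/s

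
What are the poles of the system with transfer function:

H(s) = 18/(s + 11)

Pole is where denominator = 0: s + 11 = 0, so s = -11.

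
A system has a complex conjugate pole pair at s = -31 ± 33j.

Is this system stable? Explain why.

Real part of poles is -31 (< 0, left half-plane). Stable.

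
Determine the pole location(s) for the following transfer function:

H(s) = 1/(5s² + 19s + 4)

Discriminant = 19² - 4×5×4 = 361 - 80 = 281 > 0, so two distinct real poles. Using quadratic formula: s = (-19 ± √281)/(2×5) = (-19 ± √281)/10, with √281 ≈ 16.7631. s₁ ≈ -0.2237, s₂ ≈ -3.5763. Poles: s₁ = -0.2237, s₂ = -3.5763.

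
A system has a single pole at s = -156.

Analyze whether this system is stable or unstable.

Pole at s = -156 is in the left half-plane. Stable.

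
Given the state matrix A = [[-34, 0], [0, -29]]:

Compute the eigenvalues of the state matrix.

For diagonal matrix, eigenvalues are diagonal entries: λ₁ = -34, λ₂ = -29.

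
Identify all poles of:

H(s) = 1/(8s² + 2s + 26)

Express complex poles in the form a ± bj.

Discriminant = 2² - 4×8×26 = 4 - 832 = -828 < 0, so the poles are a complex conjugate pair s = (-2 ± j√828)/(2×8). Real part = -2/(2×8) = -2/16 = -0.125; imaginary part = ±√828/(2×8) ≈ 1.7984. Poles: s = -0.125 ± 1.7984j.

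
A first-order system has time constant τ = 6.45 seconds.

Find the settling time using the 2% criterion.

For first-order system, 2% settling time ≈ 4τ = 4 × 6.45 = 25.8 s.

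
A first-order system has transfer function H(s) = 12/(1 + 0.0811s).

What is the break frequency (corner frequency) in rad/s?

Corner frequency = 1/τ = 1/0.0811 = 12.33 rad/s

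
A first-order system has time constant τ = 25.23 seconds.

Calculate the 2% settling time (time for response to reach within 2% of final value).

For first-order system, 2% settling time ≈ 4τ = 4 × 25.23 = 100.92 s.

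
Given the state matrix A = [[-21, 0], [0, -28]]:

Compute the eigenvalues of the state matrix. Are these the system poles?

For diagonal matrix, eigenvalues are diagonal entries: λ₁ = -21, λ₂ = -28. Eigenvalues of A = system poles.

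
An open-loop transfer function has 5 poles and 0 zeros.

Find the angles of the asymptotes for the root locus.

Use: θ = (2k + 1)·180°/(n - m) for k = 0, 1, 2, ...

n - m = 5 - 0 = 5. Angles: θk = (2k + 1)·180°/5 = 36°, 108°, 180°, 252°, 324°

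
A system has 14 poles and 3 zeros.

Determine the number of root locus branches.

Root locus has n branches where n = number of poles = 14.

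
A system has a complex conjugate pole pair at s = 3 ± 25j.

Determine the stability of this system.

Real part of poles is 3 (> 0, right half-plane). Unstable.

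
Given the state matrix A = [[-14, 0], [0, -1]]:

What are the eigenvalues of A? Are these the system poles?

For diagonal matrix, eigenvalues are diagonal entries: λ₁ = -14, λ₂ = -1. Eigenvalues of A = system poles.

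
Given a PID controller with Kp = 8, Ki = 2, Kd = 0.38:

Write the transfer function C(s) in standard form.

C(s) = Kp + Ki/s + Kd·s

Substituting values: C(s) = 8 + 2/s + 0.38s = (0.38s² + 8s + 2)/s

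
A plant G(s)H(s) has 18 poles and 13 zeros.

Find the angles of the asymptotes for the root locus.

n - m = 18 - 13 = 5. Angles: θk = (2k + 1)·180°/5 = 36°, 108°, 180°, 252°, 324°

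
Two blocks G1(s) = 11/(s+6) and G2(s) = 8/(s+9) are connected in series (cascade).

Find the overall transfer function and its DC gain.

Series: multiply transfer functions. G_eq = 11/(s+6) × 8/(s+9) = 88/((s+6)(s+9)). DC gain = 88/(6×9) = 1.6296.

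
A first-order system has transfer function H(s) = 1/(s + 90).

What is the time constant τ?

For H(s) = 1/(s + 1/τ), the pole is at -1/τ = -90, so τ = 1/90 = 0.0111 s.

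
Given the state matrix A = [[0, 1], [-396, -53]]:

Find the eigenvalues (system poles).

det(A - λI) = λ² - (-53)λ + 396 = (λ - (-44))(λ - (-9)). Eigenvalues: -44, -9.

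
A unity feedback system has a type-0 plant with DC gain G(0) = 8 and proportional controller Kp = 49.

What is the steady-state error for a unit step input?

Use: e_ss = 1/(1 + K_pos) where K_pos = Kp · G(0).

K_pos = Kp · G(0) = 49 × 8 = 392. e_ss = 1/(1 + 392) = 0.0025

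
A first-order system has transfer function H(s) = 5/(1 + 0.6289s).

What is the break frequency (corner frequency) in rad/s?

Corner frequency = 1/τ = 1/0.6289 = 1.59 rad/s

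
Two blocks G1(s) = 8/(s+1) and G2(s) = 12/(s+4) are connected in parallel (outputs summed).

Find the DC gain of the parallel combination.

Parallel: G_eq = G1 + G2. DC gain = G1(0) + G2(0) = 8/1 + 12/4 = 8 + 3 = 11.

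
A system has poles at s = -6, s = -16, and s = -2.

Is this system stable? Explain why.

All poles are in the left half-plane. System is stable.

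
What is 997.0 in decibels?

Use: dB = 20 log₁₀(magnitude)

dB = 20 log₁₀(997.0) = 60.0 dB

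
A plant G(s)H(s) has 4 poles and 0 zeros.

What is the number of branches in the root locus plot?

Root locus has n branches where n = number of poles = 4.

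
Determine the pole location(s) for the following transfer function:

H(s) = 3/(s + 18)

Pole is where denominator = 0: s + 18 = 0, so s = -18.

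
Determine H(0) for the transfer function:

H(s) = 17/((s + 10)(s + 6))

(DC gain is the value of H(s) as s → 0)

DC gain = H(0) = 17/(10 × 6) = 17/60 = 0.2833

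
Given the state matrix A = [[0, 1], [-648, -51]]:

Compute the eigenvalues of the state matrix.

det(A - λI) = λ² - (-51)λ + 648 = (λ - (-24))(λ - (-27)). Eigenvalues: -24, -27.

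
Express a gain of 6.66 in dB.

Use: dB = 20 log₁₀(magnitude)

dB = 20 log₁₀(6.66) = 16.5 dB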